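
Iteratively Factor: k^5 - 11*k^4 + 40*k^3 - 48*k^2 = (k)*(k^4 - 11*k^3 + 40*k^2 - 48*k) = k*(k - 4)*(k^3 - 7*k^2 + 12*k) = k*(k - 4)*(k - 3)*(k^2 - 4*k) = k*(k - 4)^2*(k - 3)*(k)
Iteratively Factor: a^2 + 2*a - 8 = (a + 4)*(a - 2)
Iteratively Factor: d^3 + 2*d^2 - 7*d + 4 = (d - 1)*(d^2 + 3*d - 4) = (d - 1)^2*(d + 4)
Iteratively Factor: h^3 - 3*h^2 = (h)*(h^2 - 3*h) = h^2*(h - 3)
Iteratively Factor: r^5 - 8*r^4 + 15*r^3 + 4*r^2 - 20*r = (r - 2)*(r^4 - 6*r^3 + 3*r^2 + 10*r) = (r - 5)*(r - 2)*(r^3 - r^2 - 2*r) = r*(r - 5)*(r - 2)*(r^2 - r - 2) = r*(r - 5)*(r - 2)*(r + 1)*(r - 2)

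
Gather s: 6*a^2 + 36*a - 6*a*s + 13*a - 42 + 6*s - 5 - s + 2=6*a^2 + 49*a + s*(5 - 6*a) - 45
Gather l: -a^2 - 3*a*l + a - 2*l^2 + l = -a^2 + a - 2*l^2 + l*(1 - 3*a)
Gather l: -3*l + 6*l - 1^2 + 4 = 3*l + 3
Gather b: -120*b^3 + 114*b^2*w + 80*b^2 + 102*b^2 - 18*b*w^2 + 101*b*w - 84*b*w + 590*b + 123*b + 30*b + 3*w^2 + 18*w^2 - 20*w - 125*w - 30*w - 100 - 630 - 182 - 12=-120*b^3 + b^2*(114*w + 182) + b*(-18*w^2 + 17*w + 743) + 21*w^2 - 175*w - 924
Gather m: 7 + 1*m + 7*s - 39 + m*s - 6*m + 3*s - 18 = m*(s - 5) + 10*s - 50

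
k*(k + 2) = k^2 + 2*k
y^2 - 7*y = y*(y - 7)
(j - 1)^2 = j^2 - 2*j + 1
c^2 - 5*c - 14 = (c - 7)*(c + 2)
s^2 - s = s*(s - 1)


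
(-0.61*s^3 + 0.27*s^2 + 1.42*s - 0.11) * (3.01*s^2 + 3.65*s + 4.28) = -1.8361*s^5 - 1.4138*s^4 + 2.6489*s^3 + 6.0075*s^2 + 5.6761*s - 0.4708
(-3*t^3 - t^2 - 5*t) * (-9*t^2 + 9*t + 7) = 27*t^5 - 18*t^4 + 15*t^3 - 52*t^2 - 35*t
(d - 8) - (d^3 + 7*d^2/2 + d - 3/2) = -d^3 - 7*d^2/2 - 13/2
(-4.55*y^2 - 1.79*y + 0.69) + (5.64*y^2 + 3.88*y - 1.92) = 1.09*y^2 + 2.09*y - 1.23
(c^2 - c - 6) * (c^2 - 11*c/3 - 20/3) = c^4 - 14*c^3/3 - 9*c^2 + 86*c/3 + 40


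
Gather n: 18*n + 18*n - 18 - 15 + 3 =36*n - 30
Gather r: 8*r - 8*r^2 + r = -8*r^2 + 9*r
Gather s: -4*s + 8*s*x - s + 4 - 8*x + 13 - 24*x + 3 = s*(8*x - 5) - 32*x + 20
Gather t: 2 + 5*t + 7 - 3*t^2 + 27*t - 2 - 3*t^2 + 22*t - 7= -6*t^2 + 54*t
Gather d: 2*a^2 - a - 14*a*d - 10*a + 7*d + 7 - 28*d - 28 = 2*a^2 - 11*a + d*(-14*a - 21) - 21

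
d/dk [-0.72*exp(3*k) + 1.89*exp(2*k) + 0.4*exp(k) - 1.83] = (-2.16*exp(2*k) + 3.78*exp(k) + 0.4)*exp(k)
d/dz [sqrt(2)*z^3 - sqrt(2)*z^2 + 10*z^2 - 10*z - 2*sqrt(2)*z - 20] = 3*sqrt(2)*z^2 - 2*sqrt(2)*z + 20*z - 10 - 2*sqrt(2)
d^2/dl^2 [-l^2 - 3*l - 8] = -2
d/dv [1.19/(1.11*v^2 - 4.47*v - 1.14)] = (5.3193 - 2.6418*v)/(-1.11*v^2 + 4.47*v + 1.14)^2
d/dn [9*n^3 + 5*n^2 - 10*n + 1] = 27*n^2 + 10*n - 10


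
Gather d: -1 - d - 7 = -d - 8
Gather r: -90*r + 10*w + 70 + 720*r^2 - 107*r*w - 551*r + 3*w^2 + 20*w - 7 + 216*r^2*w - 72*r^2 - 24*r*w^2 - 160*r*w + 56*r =r^2*(216*w + 648) + r*(-24*w^2 - 267*w - 585) + 3*w^2 + 30*w + 63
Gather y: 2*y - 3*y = -y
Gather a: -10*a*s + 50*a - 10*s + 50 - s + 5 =a*(50 - 10*s) - 11*s + 55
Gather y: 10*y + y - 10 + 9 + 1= 11*y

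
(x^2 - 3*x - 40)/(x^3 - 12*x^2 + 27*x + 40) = (x + 5)/(x^2 - 4*x - 5)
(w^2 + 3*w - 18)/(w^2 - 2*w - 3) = (w + 6)/(w + 1)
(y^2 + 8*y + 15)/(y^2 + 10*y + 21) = (y + 5)/(y + 7)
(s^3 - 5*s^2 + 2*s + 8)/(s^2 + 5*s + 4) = (s^2 - 6*s + 8)/(s + 4)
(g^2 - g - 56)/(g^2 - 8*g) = (g + 7)/g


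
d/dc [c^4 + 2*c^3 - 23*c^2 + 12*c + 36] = 4*c^3 + 6*c^2 - 46*c + 12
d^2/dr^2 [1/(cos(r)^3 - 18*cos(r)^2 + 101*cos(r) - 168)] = ((407*cos(r) - 144*cos(2*r) + 9*cos(3*r))*(cos(r)^3 - 18*cos(r)^2 + 101*cos(r) - 168)/4 + 2*(3*cos(r)^2 - 36*cos(r) + 101)^2*sin(r)^2)/(cos(r)^3 - 18*cos(r)^2 + 101*cos(r) - 168)^3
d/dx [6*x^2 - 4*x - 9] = 12*x - 4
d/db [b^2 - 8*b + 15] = 2*b - 8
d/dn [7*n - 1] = 7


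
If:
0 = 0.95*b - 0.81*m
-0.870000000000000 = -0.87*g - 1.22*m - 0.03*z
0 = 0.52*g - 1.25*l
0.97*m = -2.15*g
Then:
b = 0.896434921264152 - 0.0309115490091087*z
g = 0.0163565847900624*z - 0.474340958911809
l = 0.00680433927266595*z - 0.197325838907313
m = 1.05137429037154 - 0.0362542858748806*z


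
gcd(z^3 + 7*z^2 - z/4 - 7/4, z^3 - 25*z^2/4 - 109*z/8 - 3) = 1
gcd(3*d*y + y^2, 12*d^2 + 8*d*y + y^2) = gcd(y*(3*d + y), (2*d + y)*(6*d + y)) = 1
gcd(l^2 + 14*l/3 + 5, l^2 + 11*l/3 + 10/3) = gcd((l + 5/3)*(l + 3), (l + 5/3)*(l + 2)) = l + 5/3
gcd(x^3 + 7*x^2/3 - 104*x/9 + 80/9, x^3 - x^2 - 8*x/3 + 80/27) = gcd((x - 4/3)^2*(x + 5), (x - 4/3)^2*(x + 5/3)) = x^2 - 8*x/3 + 16/9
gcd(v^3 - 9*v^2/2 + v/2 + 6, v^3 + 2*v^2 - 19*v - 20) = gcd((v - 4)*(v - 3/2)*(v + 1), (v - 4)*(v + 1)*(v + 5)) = v^2 - 3*v - 4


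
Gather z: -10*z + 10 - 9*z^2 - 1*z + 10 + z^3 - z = z^3 - 9*z^2 - 12*z + 20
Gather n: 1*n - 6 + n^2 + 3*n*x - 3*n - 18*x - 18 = n^2 + n*(3*x - 2) - 18*x - 24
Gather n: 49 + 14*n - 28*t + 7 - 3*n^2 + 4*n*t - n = -3*n^2 + n*(4*t + 13) - 28*t + 56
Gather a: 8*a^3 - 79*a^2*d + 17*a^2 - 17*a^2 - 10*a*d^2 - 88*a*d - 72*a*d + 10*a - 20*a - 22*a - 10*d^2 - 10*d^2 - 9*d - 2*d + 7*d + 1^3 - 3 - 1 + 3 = 8*a^3 - 79*a^2*d + a*(-10*d^2 - 160*d - 32) - 20*d^2 - 4*d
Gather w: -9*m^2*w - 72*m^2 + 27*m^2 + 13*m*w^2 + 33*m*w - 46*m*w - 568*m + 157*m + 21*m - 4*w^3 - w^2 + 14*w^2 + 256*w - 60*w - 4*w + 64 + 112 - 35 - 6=-45*m^2 - 390*m - 4*w^3 + w^2*(13*m + 13) + w*(-9*m^2 - 13*m + 192) + 135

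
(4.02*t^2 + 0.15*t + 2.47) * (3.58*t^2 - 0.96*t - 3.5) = 14.3916*t^4 - 3.3222*t^3 - 5.3714*t^2 - 2.8962*t - 8.645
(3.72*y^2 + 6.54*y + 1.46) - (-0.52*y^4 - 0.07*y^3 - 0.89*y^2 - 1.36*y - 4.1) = 0.52*y^4 + 0.07*y^3 + 4.61*y^2 + 7.9*y + 5.56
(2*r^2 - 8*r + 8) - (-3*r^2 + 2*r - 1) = 5*r^2 - 10*r + 9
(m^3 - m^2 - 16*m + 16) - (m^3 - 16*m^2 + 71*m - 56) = 15*m^2 - 87*m + 72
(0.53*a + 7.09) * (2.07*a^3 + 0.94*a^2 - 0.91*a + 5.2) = 1.0971*a^4 + 15.1745*a^3 + 6.1823*a^2 - 3.6959*a + 36.868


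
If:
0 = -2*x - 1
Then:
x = -1/2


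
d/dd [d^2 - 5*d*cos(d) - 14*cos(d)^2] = 5*d*sin(d) + 2*d + 14*sin(2*d) - 5*cos(d)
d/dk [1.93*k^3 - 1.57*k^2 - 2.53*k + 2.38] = 5.79*k^2 - 3.14*k - 2.53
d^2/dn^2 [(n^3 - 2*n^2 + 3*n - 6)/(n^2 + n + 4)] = 4*(n^3 + 9*n^2 - 3*n - 13)/(n^6 + 3*n^5 + 15*n^4 + 25*n^3 + 60*n^2 + 48*n + 64)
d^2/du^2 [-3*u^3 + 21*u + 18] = -18*u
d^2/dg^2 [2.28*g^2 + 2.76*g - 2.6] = 4.56000000000000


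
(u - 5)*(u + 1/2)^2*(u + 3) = u^4 - u^3 - 67*u^2/4 - 31*u/2 - 15/4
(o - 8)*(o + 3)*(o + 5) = o^3 - 49*o - 120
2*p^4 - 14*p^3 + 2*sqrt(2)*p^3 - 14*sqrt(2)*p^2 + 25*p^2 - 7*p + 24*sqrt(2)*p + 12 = (p - 4)*(p - 3)*(sqrt(2)*p + 1)^2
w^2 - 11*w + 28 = (w - 7)*(w - 4)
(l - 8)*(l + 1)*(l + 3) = l^3 - 4*l^2 - 29*l - 24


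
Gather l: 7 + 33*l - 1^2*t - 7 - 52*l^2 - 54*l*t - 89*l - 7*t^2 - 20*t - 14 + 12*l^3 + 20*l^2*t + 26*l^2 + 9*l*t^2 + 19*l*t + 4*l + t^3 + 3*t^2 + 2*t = 12*l^3 + l^2*(20*t - 26) + l*(9*t^2 - 35*t - 52) + t^3 - 4*t^2 - 19*t - 14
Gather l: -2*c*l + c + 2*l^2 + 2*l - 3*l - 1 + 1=c + 2*l^2 + l*(-2*c - 1)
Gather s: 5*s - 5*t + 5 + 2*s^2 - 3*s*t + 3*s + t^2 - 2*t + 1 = 2*s^2 + s*(8 - 3*t) + t^2 - 7*t + 6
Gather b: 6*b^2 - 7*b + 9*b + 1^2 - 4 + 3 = 6*b^2 + 2*b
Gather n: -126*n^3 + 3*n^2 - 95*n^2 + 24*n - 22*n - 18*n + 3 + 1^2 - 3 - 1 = -126*n^3 - 92*n^2 - 16*n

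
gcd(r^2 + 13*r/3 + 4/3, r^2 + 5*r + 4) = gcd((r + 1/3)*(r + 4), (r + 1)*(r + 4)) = r + 4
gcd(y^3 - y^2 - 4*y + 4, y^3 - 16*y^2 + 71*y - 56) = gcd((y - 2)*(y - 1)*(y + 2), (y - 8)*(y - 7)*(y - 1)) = y - 1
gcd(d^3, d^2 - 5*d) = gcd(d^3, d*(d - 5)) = d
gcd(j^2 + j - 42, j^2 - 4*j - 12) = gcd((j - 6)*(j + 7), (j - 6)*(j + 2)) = j - 6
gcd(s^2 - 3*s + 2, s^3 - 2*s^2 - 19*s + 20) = s - 1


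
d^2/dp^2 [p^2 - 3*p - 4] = 2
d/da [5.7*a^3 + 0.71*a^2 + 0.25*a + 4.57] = 17.1*a^2 + 1.42*a + 0.25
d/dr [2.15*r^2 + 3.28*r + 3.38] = 4.3*r + 3.28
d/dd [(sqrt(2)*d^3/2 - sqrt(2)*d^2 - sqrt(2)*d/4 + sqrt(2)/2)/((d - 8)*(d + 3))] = sqrt(2)*(2*d^4 - 20*d^3 - 123*d^2 + 188*d + 34)/(4*(d^4 - 10*d^3 - 23*d^2 + 240*d + 576))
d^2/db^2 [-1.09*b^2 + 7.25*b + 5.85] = -2.18000000000000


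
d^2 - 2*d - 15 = (d - 5)*(d + 3)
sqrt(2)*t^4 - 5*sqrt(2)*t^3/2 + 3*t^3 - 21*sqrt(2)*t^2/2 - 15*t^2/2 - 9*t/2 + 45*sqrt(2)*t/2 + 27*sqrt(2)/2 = (t - 3)*(t - 3*sqrt(2)/2)*(t + 3*sqrt(2))*(sqrt(2)*t + sqrt(2)/2)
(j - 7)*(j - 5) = j^2 - 12*j + 35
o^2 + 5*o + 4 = (o + 1)*(o + 4)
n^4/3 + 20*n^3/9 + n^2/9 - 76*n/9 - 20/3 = (n/3 + 1/3)*(n - 2)*(n + 5/3)*(n + 6)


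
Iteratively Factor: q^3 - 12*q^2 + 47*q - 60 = (q - 4)*(q^2 - 8*q + 15) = (q - 5)*(q - 4)*(q - 3)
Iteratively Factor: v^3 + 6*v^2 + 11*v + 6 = (v + 1)*(v^2 + 5*v + 6) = (v + 1)*(v + 2)*(v + 3)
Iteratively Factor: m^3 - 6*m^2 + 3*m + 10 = (m + 1)*(m^2 - 7*m + 10) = (m - 5)*(m + 1)*(m - 2)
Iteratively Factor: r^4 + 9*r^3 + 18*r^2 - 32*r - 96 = (r + 4)*(r^3 + 5*r^2 - 2*r - 24) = (r - 2)*(r + 4)*(r^2 + 7*r + 12) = (r - 2)*(r + 3)*(r + 4)*(r + 4)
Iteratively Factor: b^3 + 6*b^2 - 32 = (b + 4)*(b^2 + 2*b - 8) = (b - 2)*(b + 4)*(b + 4)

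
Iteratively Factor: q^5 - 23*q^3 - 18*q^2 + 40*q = (q + 2)*(q^4 - 2*q^3 - 19*q^2 + 20*q) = q*(q + 2)*(q^3 - 2*q^2 - 19*q + 20) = q*(q + 2)*(q + 4)*(q^2 - 6*q + 5) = q*(q - 1)*(q + 2)*(q + 4)*(q - 5)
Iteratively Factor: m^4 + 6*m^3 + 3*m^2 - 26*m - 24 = (m - 2)*(m^3 + 8*m^2 + 19*m + 12) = (m - 2)*(m + 1)*(m^2 + 7*m + 12) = (m - 2)*(m + 1)*(m + 4)*(m + 3)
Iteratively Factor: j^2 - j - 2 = (j + 1)*(j - 2)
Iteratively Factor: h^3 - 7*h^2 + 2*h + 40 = (h + 2)*(h^2 - 9*h + 20) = (h - 5)*(h + 2)*(h - 4)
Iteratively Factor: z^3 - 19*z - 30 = (z - 5)*(z^2 + 5*z + 6) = (z - 5)*(z + 3)*(z + 2)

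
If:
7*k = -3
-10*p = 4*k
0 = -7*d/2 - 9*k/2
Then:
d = 27/49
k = -3/7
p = 6/35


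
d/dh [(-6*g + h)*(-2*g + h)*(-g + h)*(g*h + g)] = g*(-12*g^3 + 40*g^2*h + 20*g^2 - 27*g*h^2 - 18*g*h + 4*h^3 + 3*h^2)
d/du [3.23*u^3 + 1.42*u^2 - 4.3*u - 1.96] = 9.69*u^2 + 2.84*u - 4.3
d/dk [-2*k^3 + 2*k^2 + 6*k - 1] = -6*k^2 + 4*k + 6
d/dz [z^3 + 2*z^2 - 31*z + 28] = 3*z^2 + 4*z - 31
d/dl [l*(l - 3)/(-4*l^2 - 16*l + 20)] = (-7*l^2 + 10*l - 15)/(4*(l^4 + 8*l^3 + 6*l^2 - 40*l + 25))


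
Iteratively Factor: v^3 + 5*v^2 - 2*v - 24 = (v + 3)*(v^2 + 2*v - 8) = (v - 2)*(v + 3)*(v + 4)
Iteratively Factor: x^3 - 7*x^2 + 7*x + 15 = (x - 3)*(x^2 - 4*x - 5) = (x - 3)*(x + 1)*(x - 5)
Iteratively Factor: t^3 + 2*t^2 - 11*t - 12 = (t + 4)*(t^2 - 2*t - 3) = (t - 3)*(t + 4)*(t + 1)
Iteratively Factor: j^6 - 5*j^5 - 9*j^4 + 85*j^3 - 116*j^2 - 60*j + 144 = (j - 3)*(j^5 - 2*j^4 - 15*j^3 + 40*j^2 + 4*j - 48) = (j - 3)*(j + 1)*(j^4 - 3*j^3 - 12*j^2 + 52*j - 48) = (j - 3)*(j - 2)*(j + 1)*(j^3 - j^2 - 14*j + 24) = (j - 3)^2*(j - 2)*(j + 1)*(j^2 + 2*j - 8) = (j - 3)^2*(j - 2)^2*(j + 1)*(j + 4)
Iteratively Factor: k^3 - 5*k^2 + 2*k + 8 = (k + 1)*(k^2 - 6*k + 8) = (k - 4)*(k + 1)*(k - 2)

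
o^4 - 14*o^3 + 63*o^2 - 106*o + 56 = (o - 7)*(o - 4)*(o - 2)*(o - 1)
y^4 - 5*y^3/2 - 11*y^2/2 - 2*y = y*(y - 4)*(y + 1/2)*(y + 1)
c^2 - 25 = (c - 5)*(c + 5)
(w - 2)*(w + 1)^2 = w^3 - 3*w - 2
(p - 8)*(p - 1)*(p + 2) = p^3 - 7*p^2 - 10*p + 16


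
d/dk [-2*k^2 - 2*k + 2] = -4*k - 2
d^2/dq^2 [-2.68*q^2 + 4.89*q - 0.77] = -5.36000000000000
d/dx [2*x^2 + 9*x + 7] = 4*x + 9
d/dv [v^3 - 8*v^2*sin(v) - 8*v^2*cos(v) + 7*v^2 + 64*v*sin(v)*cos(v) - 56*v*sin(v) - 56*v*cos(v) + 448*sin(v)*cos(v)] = -8*sqrt(2)*v^2*cos(v + pi/4) + 3*v^2 + 40*v*sin(v) - 72*v*cos(v) + 64*v*cos(2*v) + 14*v + 32*sin(2*v) - 56*sqrt(2)*sin(v + pi/4) + 448*cos(2*v)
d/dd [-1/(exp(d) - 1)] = 1/(4*sinh(d/2)^2)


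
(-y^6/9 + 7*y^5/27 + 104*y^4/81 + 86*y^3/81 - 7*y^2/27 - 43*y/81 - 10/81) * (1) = -y^6/9 + 7*y^5/27 + 104*y^4/81 + 86*y^3/81 - 7*y^2/27 - 43*y/81 - 10/81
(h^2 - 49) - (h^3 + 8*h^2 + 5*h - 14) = -h^3 - 7*h^2 - 5*h - 35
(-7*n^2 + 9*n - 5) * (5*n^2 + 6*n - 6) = -35*n^4 + 3*n^3 + 71*n^2 - 84*n + 30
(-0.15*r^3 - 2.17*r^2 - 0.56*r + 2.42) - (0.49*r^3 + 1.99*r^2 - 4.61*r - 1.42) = -0.64*r^3 - 4.16*r^2 + 4.05*r + 3.84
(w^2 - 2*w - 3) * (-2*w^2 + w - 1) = -2*w^4 + 5*w^3 + 3*w^2 - w + 3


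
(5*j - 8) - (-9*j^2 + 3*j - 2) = 9*j^2 + 2*j - 6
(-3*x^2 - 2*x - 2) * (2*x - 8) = -6*x^3 + 20*x^2 + 12*x + 16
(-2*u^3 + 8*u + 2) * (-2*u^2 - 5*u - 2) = 4*u^5 + 10*u^4 - 12*u^3 - 44*u^2 - 26*u - 4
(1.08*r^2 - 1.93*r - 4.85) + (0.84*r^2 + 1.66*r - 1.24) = 1.92*r^2 - 0.27*r - 6.09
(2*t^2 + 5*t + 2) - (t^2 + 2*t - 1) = t^2 + 3*t + 3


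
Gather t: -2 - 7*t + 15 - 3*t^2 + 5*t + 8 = -3*t^2 - 2*t + 21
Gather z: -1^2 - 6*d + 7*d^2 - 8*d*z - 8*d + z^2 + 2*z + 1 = 7*d^2 - 14*d + z^2 + z*(2 - 8*d)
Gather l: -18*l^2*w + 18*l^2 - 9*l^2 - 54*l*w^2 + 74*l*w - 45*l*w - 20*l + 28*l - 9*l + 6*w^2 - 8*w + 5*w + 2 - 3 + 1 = l^2*(9 - 18*w) + l*(-54*w^2 + 29*w - 1) + 6*w^2 - 3*w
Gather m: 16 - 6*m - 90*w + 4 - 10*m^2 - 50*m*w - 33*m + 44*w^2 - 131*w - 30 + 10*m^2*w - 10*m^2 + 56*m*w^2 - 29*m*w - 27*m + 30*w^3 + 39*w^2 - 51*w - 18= m^2*(10*w - 20) + m*(56*w^2 - 79*w - 66) + 30*w^3 + 83*w^2 - 272*w - 28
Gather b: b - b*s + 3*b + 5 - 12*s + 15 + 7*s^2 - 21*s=b*(4 - s) + 7*s^2 - 33*s + 20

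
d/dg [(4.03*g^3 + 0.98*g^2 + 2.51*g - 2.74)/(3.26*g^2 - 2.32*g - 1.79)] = (13.1378*g^4 - 18.6992*g^3 - 32.0973*g^2 + 14.3564*g - 10.8497)/(10.6276*g^4 - 15.1264*g^3 - 6.2884*g^2 + 8.3056*g + 3.2041)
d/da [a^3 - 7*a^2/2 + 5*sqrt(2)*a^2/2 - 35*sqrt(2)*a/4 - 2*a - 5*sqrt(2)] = 3*a^2 - 7*a + 5*sqrt(2)*a - 35*sqrt(2)/4 - 2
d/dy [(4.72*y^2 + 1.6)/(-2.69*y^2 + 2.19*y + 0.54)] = (10.3368*y^2 + 13.7056*y - 3.504)/(7.2361*y^4 - 11.7822*y^3 + 1.8909*y^2 + 2.3652*y + 0.2916)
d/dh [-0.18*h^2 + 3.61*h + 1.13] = 3.61 - 0.36*h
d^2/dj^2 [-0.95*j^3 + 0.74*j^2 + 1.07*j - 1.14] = 1.48 - 5.7*j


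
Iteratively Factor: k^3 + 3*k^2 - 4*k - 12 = (k - 2)*(k^2 + 5*k + 6) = (k - 2)*(k + 2)*(k + 3)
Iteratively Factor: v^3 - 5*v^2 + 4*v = (v - 1)*(v^2 - 4*v) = (v - 4)*(v - 1)*(v)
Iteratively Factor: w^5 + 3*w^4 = (w)*(w^4 + 3*w^3) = w^2*(w^3 + 3*w^2) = w^3*(w^2 + 3*w) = w^3*(w + 3)*(w)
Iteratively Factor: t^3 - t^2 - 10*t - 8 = (t - 4)*(t^2 + 3*t + 2) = (t - 4)*(t + 1)*(t + 2)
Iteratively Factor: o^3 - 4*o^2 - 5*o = (o + 1)*(o^2 - 5*o) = (o - 5)*(o + 1)*(o)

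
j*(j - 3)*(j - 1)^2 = j^4 - 5*j^3 + 7*j^2 - 3*j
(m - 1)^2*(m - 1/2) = m^3 - 5*m^2/2 + 2*m - 1/2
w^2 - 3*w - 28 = (w - 7)*(w + 4)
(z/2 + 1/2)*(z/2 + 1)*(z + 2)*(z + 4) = z^4/4 + 9*z^3/4 + 7*z^2 + 9*z + 4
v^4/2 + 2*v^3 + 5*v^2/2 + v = v*(v/2 + 1)*(v + 1)^2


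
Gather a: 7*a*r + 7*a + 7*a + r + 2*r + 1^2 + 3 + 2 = a*(7*r + 14) + 3*r + 6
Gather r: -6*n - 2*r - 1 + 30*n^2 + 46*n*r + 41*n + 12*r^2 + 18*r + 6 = 30*n^2 + 35*n + 12*r^2 + r*(46*n + 16) + 5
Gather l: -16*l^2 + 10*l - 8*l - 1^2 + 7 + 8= -16*l^2 + 2*l + 14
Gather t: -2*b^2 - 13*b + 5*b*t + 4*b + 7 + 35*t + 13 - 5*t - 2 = -2*b^2 - 9*b + t*(5*b + 30) + 18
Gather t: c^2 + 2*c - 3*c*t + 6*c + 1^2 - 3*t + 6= c^2 + 8*c + t*(-3*c - 3) + 7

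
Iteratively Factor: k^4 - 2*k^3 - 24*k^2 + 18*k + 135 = (k - 5)*(k^3 + 3*k^2 - 9*k - 27) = (k - 5)*(k - 3)*(k^2 + 6*k + 9) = (k - 5)*(k - 3)*(k + 3)*(k + 3)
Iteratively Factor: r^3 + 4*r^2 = (r)*(r^2 + 4*r) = r*(r + 4)*(r)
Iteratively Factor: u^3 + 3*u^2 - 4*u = (u - 1)*(u^2 + 4*u) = u*(u - 1)*(u + 4)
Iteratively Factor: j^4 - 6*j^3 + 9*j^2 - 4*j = (j)*(j^3 - 6*j^2 + 9*j - 4) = j*(j - 1)*(j^2 - 5*j + 4) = j*(j - 1)^2*(j - 4)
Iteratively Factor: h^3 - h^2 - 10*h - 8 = (h + 2)*(h^2 - 3*h - 4) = (h - 4)*(h + 2)*(h + 1)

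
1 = 1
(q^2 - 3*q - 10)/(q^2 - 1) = (q^2 - 3*q - 10)/(q^2 - 1)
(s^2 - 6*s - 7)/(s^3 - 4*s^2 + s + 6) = (s - 7)/(s^2 - 5*s + 6)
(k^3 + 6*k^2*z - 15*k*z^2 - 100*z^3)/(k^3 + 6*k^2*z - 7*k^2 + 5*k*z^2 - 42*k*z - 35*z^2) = (k^2 + k*z - 20*z^2)/(k^2 + k*z - 7*k - 7*z)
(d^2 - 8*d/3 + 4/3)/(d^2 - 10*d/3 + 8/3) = (3*d - 2)/(3*d - 4)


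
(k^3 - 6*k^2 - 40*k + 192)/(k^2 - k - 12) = (k^2 - 2*k - 48)/(k + 3)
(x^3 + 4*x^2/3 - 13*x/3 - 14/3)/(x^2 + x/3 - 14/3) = x + 1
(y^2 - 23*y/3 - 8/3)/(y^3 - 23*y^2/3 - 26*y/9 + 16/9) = 3*(3*y + 1)/(9*y^2 + 3*y - 2)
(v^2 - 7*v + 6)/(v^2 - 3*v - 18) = (v - 1)/(v + 3)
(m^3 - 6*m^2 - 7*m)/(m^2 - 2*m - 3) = m*(m - 7)/(m - 3)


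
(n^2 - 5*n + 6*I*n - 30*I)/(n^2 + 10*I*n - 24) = (n - 5)/(n + 4*I)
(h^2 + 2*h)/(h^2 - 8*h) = (h + 2)/(h - 8)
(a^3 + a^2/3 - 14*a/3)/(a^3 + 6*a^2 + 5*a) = (3*a^2 + a - 14)/(3*(a^2 + 6*a + 5))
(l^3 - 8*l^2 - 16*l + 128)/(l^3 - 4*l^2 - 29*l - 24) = (l^2 - 16)/(l^2 + 4*l + 3)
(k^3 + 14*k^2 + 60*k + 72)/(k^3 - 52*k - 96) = (k + 6)/(k - 8)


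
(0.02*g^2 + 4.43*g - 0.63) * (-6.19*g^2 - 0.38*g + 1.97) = -0.1238*g^4 - 27.4293*g^3 + 2.2557*g^2 + 8.9665*g - 1.2411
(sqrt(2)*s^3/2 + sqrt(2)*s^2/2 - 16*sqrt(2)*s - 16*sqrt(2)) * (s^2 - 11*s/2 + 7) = sqrt(2)*s^5/2 - 9*sqrt(2)*s^4/4 - 61*sqrt(2)*s^3/4 + 151*sqrt(2)*s^2/2 - 24*sqrt(2)*s - 112*sqrt(2)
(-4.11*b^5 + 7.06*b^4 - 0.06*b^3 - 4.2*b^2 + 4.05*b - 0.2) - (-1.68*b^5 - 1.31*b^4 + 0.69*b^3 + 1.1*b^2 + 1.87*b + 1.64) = -2.43*b^5 + 8.37*b^4 - 0.75*b^3 - 5.3*b^2 + 2.18*b - 1.84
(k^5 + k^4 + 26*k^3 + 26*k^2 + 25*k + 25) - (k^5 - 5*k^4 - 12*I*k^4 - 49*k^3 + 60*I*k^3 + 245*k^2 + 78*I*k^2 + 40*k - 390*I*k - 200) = 6*k^4 + 12*I*k^4 + 75*k^3 - 60*I*k^3 - 219*k^2 - 78*I*k^2 - 15*k + 390*I*k + 225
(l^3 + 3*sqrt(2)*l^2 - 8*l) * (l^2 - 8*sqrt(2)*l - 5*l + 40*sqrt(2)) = l^5 - 5*sqrt(2)*l^4 - 5*l^4 - 56*l^3 + 25*sqrt(2)*l^3 + 64*sqrt(2)*l^2 + 280*l^2 - 320*sqrt(2)*l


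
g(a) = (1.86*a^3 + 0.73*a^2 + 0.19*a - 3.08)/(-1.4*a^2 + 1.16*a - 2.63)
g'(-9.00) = -1.33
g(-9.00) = 10.29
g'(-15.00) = -1.33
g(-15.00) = 18.26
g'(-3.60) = -1.23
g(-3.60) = 3.25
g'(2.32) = -2.16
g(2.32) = -3.28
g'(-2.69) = -1.12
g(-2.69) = 2.17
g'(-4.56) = -1.28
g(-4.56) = 4.46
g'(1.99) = -2.39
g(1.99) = -2.53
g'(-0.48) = 0.43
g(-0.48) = 0.91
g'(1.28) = -2.79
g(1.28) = -0.66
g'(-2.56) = -1.09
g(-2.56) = 2.03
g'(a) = (2.8*a - 1.16)*(1.86*a^3 + 0.73*a^2 + 0.19*a - 3.08)/(-1.4*a^2 + 1.16*a - 2.63)^2 + (5.58*a^2 + 1.46*a + 0.19)/(-1.4*a^2 + 1.16*a - 2.63)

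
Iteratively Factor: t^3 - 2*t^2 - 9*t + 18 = (t - 2)*(t^2 - 9) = (t - 2)*(t + 3)*(t - 3)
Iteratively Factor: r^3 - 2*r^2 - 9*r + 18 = (r - 2)*(r^2 - 9) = (r - 3)*(r - 2)*(r + 3)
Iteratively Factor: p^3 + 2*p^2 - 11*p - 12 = (p + 4)*(p^2 - 2*p - 3) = (p - 3)*(p + 4)*(p + 1)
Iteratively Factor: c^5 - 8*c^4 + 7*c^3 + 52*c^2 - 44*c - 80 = (c + 2)*(c^4 - 10*c^3 + 27*c^2 - 2*c - 40) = (c - 5)*(c + 2)*(c^3 - 5*c^2 + 2*c + 8) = (c - 5)*(c - 2)*(c + 2)*(c^2 - 3*c - 4) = (c - 5)*(c - 4)*(c - 2)*(c + 2)*(c + 1)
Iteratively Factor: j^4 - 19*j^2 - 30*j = (j + 3)*(j^3 - 3*j^2 - 10*j) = (j - 5)*(j + 3)*(j^2 + 2*j) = j*(j - 5)*(j + 3)*(j + 2)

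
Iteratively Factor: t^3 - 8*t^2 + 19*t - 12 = (t - 1)*(t^2 - 7*t + 12) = (t - 4)*(t - 1)*(t - 3)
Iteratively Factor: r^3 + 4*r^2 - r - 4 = (r + 4)*(r^2 - 1) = (r + 1)*(r + 4)*(r - 1)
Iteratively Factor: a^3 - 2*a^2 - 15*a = (a + 3)*(a^2 - 5*a) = a*(a + 3)*(a - 5)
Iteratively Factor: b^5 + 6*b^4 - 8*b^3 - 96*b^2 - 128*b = (b + 2)*(b^4 + 4*b^3 - 16*b^2 - 64*b) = (b + 2)*(b + 4)*(b^3 - 16*b) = (b + 2)*(b + 4)^2*(b^2 - 4*b) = (b - 4)*(b + 2)*(b + 4)^2*(b)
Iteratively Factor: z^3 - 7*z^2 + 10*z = (z - 2)*(z^2 - 5*z) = z*(z - 2)*(z - 5)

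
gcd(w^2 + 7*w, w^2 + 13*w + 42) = w + 7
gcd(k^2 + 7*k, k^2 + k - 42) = k + 7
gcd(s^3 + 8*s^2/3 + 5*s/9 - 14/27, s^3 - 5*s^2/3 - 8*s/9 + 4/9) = s^2 + s/3 - 2/9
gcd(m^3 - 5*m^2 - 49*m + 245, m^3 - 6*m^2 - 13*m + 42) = m - 7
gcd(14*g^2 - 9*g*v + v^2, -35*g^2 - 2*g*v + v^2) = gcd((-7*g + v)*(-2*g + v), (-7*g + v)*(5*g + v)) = -7*g + v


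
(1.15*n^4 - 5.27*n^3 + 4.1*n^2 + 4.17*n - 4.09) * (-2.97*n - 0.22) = -3.4155*n^5 + 15.3989*n^4 - 11.0176*n^3 - 13.2869*n^2 + 11.2299*n + 0.8998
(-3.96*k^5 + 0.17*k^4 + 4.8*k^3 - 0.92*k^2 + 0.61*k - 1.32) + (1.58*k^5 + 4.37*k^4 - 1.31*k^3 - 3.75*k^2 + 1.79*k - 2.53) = -2.38*k^5 + 4.54*k^4 + 3.49*k^3 - 4.67*k^2 + 2.4*k - 3.85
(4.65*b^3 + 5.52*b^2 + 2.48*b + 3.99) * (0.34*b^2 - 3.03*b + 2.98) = 1.581*b^5 - 12.2127*b^4 - 2.0254*b^3 + 10.2918*b^2 - 4.6993*b + 11.8902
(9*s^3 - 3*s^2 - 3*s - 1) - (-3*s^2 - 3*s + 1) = 9*s^3 - 2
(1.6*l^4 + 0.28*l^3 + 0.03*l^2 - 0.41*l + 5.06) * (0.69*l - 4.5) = 1.104*l^5 - 7.0068*l^4 - 1.2393*l^3 - 0.4179*l^2 + 5.3364*l - 22.77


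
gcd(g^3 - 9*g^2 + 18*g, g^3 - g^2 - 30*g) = g^2 - 6*g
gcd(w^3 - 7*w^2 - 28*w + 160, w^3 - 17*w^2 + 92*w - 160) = w^2 - 12*w + 32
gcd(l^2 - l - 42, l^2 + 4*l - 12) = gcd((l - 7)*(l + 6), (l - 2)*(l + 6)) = l + 6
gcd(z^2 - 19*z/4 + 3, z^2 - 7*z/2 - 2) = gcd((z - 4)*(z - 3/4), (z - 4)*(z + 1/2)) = z - 4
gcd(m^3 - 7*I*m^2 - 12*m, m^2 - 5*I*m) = m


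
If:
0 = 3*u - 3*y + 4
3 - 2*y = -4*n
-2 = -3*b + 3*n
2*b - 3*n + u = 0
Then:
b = -5/6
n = -3/2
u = -17/6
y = -3/2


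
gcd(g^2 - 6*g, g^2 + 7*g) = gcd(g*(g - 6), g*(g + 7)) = g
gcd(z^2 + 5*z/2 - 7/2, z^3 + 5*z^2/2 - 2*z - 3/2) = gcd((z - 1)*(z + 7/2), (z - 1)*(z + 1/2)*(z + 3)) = z - 1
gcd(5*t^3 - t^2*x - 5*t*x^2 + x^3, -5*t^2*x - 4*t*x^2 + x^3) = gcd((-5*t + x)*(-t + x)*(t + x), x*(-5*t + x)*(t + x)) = -5*t^2 - 4*t*x + x^2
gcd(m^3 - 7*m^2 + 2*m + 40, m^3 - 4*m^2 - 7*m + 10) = m^2 - 3*m - 10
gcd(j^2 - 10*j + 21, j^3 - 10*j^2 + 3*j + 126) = j - 7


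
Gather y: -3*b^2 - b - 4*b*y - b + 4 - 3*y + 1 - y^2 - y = -3*b^2 - 2*b - y^2 + y*(-4*b - 4) + 5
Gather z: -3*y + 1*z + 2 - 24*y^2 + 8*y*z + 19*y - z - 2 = -24*y^2 + 8*y*z + 16*y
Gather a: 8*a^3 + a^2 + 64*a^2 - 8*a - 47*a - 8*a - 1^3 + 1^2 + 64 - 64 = 8*a^3 + 65*a^2 - 63*a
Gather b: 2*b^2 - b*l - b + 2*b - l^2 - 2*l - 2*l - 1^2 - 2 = 2*b^2 + b*(1 - l) - l^2 - 4*l - 3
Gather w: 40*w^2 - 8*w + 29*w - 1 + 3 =40*w^2 + 21*w + 2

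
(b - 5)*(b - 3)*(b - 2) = b^3 - 10*b^2 + 31*b - 30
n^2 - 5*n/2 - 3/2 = (n - 3)*(n + 1/2)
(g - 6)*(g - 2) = g^2 - 8*g + 12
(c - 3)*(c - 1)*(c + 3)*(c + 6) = c^4 + 5*c^3 - 15*c^2 - 45*c + 54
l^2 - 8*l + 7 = (l - 7)*(l - 1)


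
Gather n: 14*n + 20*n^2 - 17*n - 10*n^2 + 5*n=10*n^2 + 2*n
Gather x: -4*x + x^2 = x^2 - 4*x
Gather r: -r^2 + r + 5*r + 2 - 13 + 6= -r^2 + 6*r - 5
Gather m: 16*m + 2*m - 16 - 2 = 18*m - 18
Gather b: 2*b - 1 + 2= 2*b + 1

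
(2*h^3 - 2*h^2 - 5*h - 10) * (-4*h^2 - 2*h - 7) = -8*h^5 + 4*h^4 + 10*h^3 + 64*h^2 + 55*h + 70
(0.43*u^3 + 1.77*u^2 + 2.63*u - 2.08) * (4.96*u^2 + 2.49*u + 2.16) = 2.1328*u^5 + 9.8499*u^4 + 18.3809*u^3 + 0.0550999999999995*u^2 + 0.5016*u - 4.4928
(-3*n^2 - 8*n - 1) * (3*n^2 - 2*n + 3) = -9*n^4 - 18*n^3 + 4*n^2 - 22*n - 3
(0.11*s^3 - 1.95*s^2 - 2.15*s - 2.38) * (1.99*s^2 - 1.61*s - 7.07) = 0.2189*s^5 - 4.0576*s^4 - 1.9167*s^3 + 12.5118*s^2 + 19.0323*s + 16.8266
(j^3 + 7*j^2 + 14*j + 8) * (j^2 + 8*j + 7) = j^5 + 15*j^4 + 77*j^3 + 169*j^2 + 162*j + 56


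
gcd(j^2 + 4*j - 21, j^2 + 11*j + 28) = j + 7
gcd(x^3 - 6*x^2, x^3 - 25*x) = x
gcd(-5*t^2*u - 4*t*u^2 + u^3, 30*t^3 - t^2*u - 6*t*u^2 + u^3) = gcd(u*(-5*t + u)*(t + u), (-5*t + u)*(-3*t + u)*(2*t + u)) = 5*t - u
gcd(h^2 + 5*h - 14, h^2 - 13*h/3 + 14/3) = h - 2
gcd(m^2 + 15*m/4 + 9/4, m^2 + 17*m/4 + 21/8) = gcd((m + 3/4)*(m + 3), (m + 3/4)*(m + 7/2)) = m + 3/4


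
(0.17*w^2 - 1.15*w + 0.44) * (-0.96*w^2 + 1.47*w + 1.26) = -0.1632*w^4 + 1.3539*w^3 - 1.8987*w^2 - 0.8022*w + 0.5544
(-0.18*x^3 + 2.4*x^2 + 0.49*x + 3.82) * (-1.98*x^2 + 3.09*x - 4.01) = 0.3564*x^5 - 5.3082*x^4 + 7.1676*x^3 - 15.6735*x^2 + 9.8389*x - 15.3182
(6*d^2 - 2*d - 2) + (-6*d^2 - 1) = -2*d - 3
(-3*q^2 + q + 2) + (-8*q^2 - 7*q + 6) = -11*q^2 - 6*q + 8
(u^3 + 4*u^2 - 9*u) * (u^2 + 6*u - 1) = u^5 + 10*u^4 + 14*u^3 - 58*u^2 + 9*u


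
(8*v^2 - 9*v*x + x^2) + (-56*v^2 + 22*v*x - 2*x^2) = -48*v^2 + 13*v*x - x^2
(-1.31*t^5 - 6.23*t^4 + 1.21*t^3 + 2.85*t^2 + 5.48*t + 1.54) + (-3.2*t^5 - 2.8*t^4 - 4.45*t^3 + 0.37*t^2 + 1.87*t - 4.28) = -4.51*t^5 - 9.03*t^4 - 3.24*t^3 + 3.22*t^2 + 7.35*t - 2.74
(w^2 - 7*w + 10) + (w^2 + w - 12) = 2*w^2 - 6*w - 2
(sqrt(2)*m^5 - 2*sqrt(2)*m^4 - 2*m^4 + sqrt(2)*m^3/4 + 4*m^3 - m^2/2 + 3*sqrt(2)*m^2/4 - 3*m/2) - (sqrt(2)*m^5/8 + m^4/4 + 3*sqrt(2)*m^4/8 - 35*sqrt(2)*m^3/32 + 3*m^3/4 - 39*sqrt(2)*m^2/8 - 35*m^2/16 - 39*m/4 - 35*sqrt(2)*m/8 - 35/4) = 7*sqrt(2)*m^5/8 - 19*sqrt(2)*m^4/8 - 9*m^4/4 + 43*sqrt(2)*m^3/32 + 13*m^3/4 + 27*m^2/16 + 45*sqrt(2)*m^2/8 + 35*sqrt(2)*m/8 + 33*m/4 + 35/4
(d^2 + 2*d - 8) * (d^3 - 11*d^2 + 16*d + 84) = d^5 - 9*d^4 - 14*d^3 + 204*d^2 + 40*d - 672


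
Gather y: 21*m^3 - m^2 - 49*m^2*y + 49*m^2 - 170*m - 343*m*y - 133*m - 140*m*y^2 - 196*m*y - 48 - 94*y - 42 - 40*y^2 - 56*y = 21*m^3 + 48*m^2 - 303*m + y^2*(-140*m - 40) + y*(-49*m^2 - 539*m - 150) - 90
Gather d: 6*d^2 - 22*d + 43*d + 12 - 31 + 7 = 6*d^2 + 21*d - 12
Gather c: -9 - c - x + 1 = -c - x - 8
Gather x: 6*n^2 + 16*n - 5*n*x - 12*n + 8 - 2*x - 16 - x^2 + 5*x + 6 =6*n^2 + 4*n - x^2 + x*(3 - 5*n) - 2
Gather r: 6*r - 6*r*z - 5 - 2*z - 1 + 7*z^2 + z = r*(6 - 6*z) + 7*z^2 - z - 6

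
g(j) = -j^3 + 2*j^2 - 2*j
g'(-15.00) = -737.00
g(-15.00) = 3855.00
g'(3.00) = -17.00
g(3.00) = -15.00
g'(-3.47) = -52.00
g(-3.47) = 72.80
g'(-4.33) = -75.57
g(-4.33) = 127.34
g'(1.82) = -4.66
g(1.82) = -3.04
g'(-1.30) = -12.27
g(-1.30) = 8.18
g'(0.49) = -0.76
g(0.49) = -0.62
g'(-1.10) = -10.03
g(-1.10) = 5.95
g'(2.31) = -8.77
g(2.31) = -6.27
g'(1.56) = -3.06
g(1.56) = -2.05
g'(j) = -3*j^2 + 4*j - 2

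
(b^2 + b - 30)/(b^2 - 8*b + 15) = (b + 6)/(b - 3)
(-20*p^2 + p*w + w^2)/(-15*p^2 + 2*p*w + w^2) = (4*p - w)/(3*p - w)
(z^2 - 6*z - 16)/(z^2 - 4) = (z - 8)/(z - 2)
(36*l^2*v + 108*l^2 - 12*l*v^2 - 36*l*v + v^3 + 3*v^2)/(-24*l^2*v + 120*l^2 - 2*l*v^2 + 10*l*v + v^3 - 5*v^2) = (-6*l*v - 18*l + v^2 + 3*v)/(4*l*v - 20*l + v^2 - 5*v)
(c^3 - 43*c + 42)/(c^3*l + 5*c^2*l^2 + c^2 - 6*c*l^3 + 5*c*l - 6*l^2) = (c^3 - 43*c + 42)/(c^3*l + 5*c^2*l^2 + c^2 - 6*c*l^3 + 5*c*l - 6*l^2)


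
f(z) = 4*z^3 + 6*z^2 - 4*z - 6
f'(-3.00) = 68.00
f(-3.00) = -48.00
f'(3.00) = 140.00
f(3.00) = 144.00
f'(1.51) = 41.48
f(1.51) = 15.41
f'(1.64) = 47.96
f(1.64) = 21.22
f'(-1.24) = -0.43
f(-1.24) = 0.56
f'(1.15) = 25.67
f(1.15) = 3.42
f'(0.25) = -0.25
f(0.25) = -6.56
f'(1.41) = 36.78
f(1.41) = 11.50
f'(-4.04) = 143.38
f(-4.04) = -155.67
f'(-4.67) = 201.67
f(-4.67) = -263.86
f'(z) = 12*z^2 + 12*z - 4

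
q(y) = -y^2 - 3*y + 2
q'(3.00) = -9.00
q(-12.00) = -106.00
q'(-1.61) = 0.22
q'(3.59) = -10.18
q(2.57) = -12.31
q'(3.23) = -9.46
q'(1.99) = -6.98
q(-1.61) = 4.24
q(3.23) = -18.12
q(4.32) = -29.62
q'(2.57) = -8.14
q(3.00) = -16.00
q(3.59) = -21.66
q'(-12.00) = 21.00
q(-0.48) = 3.21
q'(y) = -2*y - 3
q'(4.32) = -11.64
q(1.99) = -7.93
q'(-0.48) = -2.04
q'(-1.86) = 0.72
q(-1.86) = 4.12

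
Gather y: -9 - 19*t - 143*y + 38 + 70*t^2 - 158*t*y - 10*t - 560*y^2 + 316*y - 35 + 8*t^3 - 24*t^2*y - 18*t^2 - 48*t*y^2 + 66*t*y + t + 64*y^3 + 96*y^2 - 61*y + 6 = 8*t^3 + 52*t^2 - 28*t + 64*y^3 + y^2*(-48*t - 464) + y*(-24*t^2 - 92*t + 112)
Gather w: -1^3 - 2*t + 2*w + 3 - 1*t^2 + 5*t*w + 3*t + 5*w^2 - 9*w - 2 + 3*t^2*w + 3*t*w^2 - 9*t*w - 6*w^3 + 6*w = -t^2 + t - 6*w^3 + w^2*(3*t + 5) + w*(3*t^2 - 4*t - 1)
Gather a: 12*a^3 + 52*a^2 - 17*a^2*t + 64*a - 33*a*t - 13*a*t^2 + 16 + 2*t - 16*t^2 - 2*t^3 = 12*a^3 + a^2*(52 - 17*t) + a*(-13*t^2 - 33*t + 64) - 2*t^3 - 16*t^2 + 2*t + 16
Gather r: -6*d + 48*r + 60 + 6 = -6*d + 48*r + 66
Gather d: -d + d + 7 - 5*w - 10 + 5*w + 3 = 0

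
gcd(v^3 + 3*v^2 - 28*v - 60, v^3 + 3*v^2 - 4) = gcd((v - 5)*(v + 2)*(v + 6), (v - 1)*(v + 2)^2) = v + 2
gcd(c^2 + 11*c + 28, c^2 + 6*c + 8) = c + 4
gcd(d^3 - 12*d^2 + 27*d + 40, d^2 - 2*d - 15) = d - 5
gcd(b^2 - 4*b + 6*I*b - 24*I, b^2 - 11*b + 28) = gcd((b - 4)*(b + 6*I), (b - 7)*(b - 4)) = b - 4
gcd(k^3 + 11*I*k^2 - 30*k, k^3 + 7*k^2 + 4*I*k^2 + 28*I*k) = k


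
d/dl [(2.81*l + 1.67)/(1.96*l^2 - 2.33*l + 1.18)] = (-5.5076*l^2 - 6.5464*l + 7.2069)/(3.8416*l^4 - 9.1336*l^3 + 10.0545*l^2 - 5.4988*l + 1.3924)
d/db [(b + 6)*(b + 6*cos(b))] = b - (b + 6)*(6*sin(b) - 1) + 6*cos(b)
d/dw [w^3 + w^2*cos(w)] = w*(-w*sin(w) + 3*w + 2*cos(w))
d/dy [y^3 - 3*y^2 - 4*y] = 3*y^2 - 6*y - 4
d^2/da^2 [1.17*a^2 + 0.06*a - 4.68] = 2.34000000000000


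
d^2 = d^2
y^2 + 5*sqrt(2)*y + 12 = (y + 2*sqrt(2))*(y + 3*sqrt(2))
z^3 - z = z*(z - 1)*(z + 1)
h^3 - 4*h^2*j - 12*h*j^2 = h*(h - 6*j)*(h + 2*j)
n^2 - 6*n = n*(n - 6)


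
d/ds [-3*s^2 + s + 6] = 1 - 6*s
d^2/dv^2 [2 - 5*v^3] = -30*v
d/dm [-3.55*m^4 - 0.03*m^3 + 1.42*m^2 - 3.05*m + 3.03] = -14.2*m^3 - 0.09*m^2 + 2.84*m - 3.05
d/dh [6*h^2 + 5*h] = 12*h + 5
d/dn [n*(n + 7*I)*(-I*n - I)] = -3*I*n^2 + 2*n*(7 - I) + 7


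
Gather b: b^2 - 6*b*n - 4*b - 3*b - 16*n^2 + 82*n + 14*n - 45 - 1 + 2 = b^2 + b*(-6*n - 7) - 16*n^2 + 96*n - 44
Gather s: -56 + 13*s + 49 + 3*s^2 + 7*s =3*s^2 + 20*s - 7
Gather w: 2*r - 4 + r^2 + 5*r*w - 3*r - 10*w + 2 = r^2 - r + w*(5*r - 10) - 2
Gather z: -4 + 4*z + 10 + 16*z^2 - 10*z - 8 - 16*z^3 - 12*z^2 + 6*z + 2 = -16*z^3 + 4*z^2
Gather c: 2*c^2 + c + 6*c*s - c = 2*c^2 + 6*c*s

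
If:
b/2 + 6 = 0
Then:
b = -12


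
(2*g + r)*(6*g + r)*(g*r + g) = 12*g^3*r + 12*g^3 + 8*g^2*r^2 + 8*g^2*r + g*r^3 + g*r^2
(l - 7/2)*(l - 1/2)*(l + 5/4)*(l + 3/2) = l^4 - 5*l^3/4 - 59*l^2/8 - 43*l/16 + 105/32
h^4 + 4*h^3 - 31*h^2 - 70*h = h*(h - 5)*(h + 2)*(h + 7)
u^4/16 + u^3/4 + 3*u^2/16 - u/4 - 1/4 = (u/4 + 1/2)^2*(u - 1)*(u + 1)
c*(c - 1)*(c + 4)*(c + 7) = c^4 + 10*c^3 + 17*c^2 - 28*c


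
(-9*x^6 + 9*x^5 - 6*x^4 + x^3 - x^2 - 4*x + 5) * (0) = 0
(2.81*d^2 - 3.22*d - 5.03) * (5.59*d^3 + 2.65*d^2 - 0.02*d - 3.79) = 15.7079*d^5 - 10.5533*d^4 - 36.7069*d^3 - 23.915*d^2 + 12.3044*d + 19.0637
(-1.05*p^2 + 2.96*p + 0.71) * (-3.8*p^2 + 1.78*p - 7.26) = 3.99*p^4 - 13.117*p^3 + 10.1938*p^2 - 20.2258*p - 5.1546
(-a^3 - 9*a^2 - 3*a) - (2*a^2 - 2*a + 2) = -a^3 - 11*a^2 - a - 2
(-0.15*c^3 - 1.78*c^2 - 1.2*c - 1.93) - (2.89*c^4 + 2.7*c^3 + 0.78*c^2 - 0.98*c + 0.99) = -2.89*c^4 - 2.85*c^3 - 2.56*c^2 - 0.22*c - 2.92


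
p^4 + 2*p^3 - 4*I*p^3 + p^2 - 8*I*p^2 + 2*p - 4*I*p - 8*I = (p + 2)*(p - 4*I)*(p - I)*(p + I)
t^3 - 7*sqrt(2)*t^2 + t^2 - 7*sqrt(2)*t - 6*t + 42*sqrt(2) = (t - 2)*(t + 3)*(t - 7*sqrt(2))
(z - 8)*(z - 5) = z^2 - 13*z + 40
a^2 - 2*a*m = a*(a - 2*m)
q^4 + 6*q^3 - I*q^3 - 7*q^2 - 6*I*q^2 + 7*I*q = q*(q - 1)*(q + 7)*(q - I)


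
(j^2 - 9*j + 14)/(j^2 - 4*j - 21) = (j - 2)/(j + 3)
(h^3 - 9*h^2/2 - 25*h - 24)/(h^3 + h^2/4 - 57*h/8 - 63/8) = 4*(h^2 - 6*h - 16)/(4*h^2 - 5*h - 21)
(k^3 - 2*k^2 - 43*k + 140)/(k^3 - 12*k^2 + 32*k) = (k^2 + 2*k - 35)/(k*(k - 8))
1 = 1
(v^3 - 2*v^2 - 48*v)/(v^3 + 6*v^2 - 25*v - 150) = v*(v - 8)/(v^2 - 25)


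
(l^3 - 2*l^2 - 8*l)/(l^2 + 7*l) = (l^2 - 2*l - 8)/(l + 7)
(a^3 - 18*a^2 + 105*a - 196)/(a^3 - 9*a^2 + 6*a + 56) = (a - 7)/(a + 2)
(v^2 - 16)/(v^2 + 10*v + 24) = (v - 4)/(v + 6)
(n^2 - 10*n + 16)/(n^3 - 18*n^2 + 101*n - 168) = (n - 2)/(n^2 - 10*n + 21)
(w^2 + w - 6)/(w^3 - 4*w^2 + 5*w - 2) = (w + 3)/(w^2 - 2*w + 1)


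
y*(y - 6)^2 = y^3 - 12*y^2 + 36*y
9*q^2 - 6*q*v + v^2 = (-3*q + v)^2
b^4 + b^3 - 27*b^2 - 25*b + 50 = (b - 5)*(b - 1)*(b + 2)*(b + 5)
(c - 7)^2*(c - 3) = c^3 - 17*c^2 + 91*c - 147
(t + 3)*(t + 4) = t^2 + 7*t + 12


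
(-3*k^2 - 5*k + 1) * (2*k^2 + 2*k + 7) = -6*k^4 - 16*k^3 - 29*k^2 - 33*k + 7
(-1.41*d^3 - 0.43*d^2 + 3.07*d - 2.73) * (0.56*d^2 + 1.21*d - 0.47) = -0.7896*d^5 - 1.9469*d^4 + 1.8616*d^3 + 2.388*d^2 - 4.7462*d + 1.2831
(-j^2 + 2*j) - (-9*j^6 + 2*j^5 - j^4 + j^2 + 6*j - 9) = 9*j^6 - 2*j^5 + j^4 - 2*j^2 - 4*j + 9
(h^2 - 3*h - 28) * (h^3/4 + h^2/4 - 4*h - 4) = h^5/4 - h^4/2 - 47*h^3/4 + h^2 + 124*h + 112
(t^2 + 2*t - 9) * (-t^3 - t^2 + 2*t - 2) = -t^5 - 3*t^4 + 9*t^3 + 11*t^2 - 22*t + 18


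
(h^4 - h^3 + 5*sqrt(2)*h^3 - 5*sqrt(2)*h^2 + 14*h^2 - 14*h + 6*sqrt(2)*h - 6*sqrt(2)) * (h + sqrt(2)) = h^5 - h^4 + 6*sqrt(2)*h^4 - 6*sqrt(2)*h^3 + 24*h^3 - 24*h^2 + 20*sqrt(2)*h^2 - 20*sqrt(2)*h + 12*h - 12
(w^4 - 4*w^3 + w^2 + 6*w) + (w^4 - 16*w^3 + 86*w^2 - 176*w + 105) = 2*w^4 - 20*w^3 + 87*w^2 - 170*w + 105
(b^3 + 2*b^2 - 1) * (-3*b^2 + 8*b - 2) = -3*b^5 + 2*b^4 + 14*b^3 - b^2 - 8*b + 2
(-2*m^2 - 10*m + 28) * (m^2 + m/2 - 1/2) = -2*m^4 - 11*m^3 + 24*m^2 + 19*m - 14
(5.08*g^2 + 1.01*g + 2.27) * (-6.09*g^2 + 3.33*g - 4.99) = -30.9372*g^4 + 10.7655*g^3 - 35.8102*g^2 + 2.5192*g - 11.3273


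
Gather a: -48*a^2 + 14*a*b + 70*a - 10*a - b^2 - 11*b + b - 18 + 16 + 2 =-48*a^2 + a*(14*b + 60) - b^2 - 10*b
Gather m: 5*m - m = 4*m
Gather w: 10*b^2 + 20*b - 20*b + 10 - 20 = 10*b^2 - 10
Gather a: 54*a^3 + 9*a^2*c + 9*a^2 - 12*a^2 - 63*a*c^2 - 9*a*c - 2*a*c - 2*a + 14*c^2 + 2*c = 54*a^3 + a^2*(9*c - 3) + a*(-63*c^2 - 11*c - 2) + 14*c^2 + 2*c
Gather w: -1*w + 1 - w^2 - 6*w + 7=-w^2 - 7*w + 8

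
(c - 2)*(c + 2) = c^2 - 4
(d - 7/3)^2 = d^2 - 14*d/3 + 49/9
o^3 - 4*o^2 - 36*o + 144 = (o - 6)*(o - 4)*(o + 6)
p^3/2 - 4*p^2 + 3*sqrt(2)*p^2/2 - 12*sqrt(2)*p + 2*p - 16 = (p/2 + sqrt(2))*(p - 8)*(p + sqrt(2))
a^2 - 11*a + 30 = (a - 6)*(a - 5)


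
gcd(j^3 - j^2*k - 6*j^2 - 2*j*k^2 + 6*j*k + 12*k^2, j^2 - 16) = 1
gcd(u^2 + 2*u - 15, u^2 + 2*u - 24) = 1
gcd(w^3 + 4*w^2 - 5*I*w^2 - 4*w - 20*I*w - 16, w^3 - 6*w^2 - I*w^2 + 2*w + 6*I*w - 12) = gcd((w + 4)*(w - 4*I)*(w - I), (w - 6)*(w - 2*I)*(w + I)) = 1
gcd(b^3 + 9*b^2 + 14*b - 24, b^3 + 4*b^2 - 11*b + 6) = b^2 + 5*b - 6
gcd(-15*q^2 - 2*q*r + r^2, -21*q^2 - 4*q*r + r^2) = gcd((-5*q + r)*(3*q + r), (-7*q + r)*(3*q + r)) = 3*q + r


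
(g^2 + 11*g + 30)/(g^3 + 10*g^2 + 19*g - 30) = 1/(g - 1)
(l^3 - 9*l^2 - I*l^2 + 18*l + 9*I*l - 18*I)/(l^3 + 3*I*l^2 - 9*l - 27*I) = (l^2 - l*(6 + I) + 6*I)/(l^2 + 3*l*(1 + I) + 9*I)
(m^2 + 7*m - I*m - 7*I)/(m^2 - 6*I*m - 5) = (m + 7)/(m - 5*I)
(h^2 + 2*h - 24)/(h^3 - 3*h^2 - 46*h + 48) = (h - 4)/(h^2 - 9*h + 8)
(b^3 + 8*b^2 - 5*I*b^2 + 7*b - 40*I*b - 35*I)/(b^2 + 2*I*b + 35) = (b^2 + 8*b + 7)/(b + 7*I)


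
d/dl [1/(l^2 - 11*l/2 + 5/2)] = 2*(11 - 4*l)/(2*l^2 - 11*l + 5)^2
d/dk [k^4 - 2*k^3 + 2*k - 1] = 4*k^3 - 6*k^2 + 2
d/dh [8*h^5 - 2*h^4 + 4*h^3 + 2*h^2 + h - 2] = 40*h^4 - 8*h^3 + 12*h^2 + 4*h + 1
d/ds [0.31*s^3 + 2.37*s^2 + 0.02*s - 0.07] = 0.93*s^2 + 4.74*s + 0.02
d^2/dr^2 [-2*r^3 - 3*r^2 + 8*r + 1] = -12*r - 6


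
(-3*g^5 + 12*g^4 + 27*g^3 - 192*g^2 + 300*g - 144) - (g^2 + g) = -3*g^5 + 12*g^4 + 27*g^3 - 193*g^2 + 299*g - 144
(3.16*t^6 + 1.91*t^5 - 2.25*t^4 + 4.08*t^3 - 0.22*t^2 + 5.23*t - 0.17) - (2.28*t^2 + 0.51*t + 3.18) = 3.16*t^6 + 1.91*t^5 - 2.25*t^4 + 4.08*t^3 - 2.5*t^2 + 4.72*t - 3.35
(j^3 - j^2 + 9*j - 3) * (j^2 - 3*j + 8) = j^5 - 4*j^4 + 20*j^3 - 38*j^2 + 81*j - 24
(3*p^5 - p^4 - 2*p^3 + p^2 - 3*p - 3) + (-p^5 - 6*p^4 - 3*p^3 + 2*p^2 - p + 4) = 2*p^5 - 7*p^4 - 5*p^3 + 3*p^2 - 4*p + 1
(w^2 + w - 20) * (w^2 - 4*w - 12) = w^4 - 3*w^3 - 36*w^2 + 68*w + 240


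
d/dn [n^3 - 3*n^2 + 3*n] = 3*n^2 - 6*n + 3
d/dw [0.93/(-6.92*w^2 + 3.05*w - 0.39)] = (12.8712*w - 2.8365)/(6.92*w^2 - 3.05*w + 0.39)^2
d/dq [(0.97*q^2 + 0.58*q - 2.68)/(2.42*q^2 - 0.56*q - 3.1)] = (-1.9468*q^2 + 6.9572*q - 3.2988)/(5.8564*q^4 - 2.7104*q^3 - 14.6904*q^2 + 3.472*q + 9.61)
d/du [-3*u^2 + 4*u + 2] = 4 - 6*u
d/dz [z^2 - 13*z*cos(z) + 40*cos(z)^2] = 13*z*sin(z) + 2*z - 40*sin(2*z) - 13*cos(z)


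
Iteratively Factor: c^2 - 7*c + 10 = (c - 5)*(c - 2)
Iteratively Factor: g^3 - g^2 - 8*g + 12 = (g - 2)*(g^2 + g - 6) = (g - 2)*(g + 3)*(g - 2)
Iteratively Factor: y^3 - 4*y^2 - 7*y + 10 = (y + 2)*(y^2 - 6*y + 5) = (y - 1)*(y + 2)*(y - 5)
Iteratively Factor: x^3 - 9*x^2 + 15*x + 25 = (x + 1)*(x^2 - 10*x + 25) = (x - 5)*(x + 1)*(x - 5)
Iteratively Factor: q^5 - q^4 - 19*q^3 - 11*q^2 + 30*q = (q - 5)*(q^4 + 4*q^3 + q^2 - 6*q) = q*(q - 5)*(q^3 + 4*q^2 + q - 6) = q*(q - 5)*(q + 3)*(q^2 + q - 2) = q*(q - 5)*(q + 2)*(q + 3)*(q - 1)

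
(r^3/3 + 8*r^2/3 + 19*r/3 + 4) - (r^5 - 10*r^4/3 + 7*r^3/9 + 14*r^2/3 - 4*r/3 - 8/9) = -r^5 + 10*r^4/3 - 4*r^3/9 - 2*r^2 + 23*r/3 + 44/9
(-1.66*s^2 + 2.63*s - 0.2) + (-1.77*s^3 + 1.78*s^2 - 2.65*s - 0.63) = -1.77*s^3 + 0.12*s^2 - 0.02*s - 0.83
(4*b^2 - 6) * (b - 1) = 4*b^3 - 4*b^2 - 6*b + 6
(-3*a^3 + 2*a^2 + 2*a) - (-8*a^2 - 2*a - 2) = -3*a^3 + 10*a^2 + 4*a + 2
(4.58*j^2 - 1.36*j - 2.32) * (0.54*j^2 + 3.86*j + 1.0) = 2.4732*j^4 + 16.9444*j^3 - 1.9224*j^2 - 10.3152*j - 2.32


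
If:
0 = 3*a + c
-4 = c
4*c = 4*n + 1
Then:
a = 4/3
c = -4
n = -17/4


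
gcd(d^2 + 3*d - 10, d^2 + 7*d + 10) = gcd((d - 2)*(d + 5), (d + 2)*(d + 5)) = d + 5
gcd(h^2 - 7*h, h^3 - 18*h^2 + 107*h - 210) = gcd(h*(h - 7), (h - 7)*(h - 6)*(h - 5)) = h - 7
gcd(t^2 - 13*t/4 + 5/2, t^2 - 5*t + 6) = t - 2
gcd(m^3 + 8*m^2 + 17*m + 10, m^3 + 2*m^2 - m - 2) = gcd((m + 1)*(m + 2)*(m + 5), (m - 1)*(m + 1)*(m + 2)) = m^2 + 3*m + 2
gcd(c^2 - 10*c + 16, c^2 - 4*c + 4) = c - 2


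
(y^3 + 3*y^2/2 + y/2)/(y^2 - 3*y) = (2*y^2 + 3*y + 1)/(2*(y - 3))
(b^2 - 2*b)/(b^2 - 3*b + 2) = b/(b - 1)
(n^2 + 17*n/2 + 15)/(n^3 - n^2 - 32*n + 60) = (n + 5/2)/(n^2 - 7*n + 10)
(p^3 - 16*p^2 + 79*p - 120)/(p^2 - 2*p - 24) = (-p^3 + 16*p^2 - 79*p + 120)/(-p^2 + 2*p + 24)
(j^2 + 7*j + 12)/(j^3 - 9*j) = (j + 4)/(j*(j - 3))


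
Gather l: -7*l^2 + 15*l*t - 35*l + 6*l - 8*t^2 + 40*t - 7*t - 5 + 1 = -7*l^2 + l*(15*t - 29) - 8*t^2 + 33*t - 4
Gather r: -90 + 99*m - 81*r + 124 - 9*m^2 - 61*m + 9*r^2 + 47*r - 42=-9*m^2 + 38*m + 9*r^2 - 34*r - 8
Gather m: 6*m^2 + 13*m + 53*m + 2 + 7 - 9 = 6*m^2 + 66*m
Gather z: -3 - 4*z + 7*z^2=7*z^2 - 4*z - 3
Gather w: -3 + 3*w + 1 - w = 2*w - 2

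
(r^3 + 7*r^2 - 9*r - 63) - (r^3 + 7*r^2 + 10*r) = -19*r - 63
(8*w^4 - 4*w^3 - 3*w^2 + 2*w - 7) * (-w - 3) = -8*w^5 - 20*w^4 + 15*w^3 + 7*w^2 + w + 21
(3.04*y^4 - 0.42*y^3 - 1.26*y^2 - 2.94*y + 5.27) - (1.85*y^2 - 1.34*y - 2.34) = 3.04*y^4 - 0.42*y^3 - 3.11*y^2 - 1.6*y + 7.61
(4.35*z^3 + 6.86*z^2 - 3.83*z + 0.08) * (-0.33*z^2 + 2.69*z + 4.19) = -1.4355*z^5 + 9.4377*z^4 + 37.9438*z^3 + 18.4143*z^2 - 15.8325*z + 0.3352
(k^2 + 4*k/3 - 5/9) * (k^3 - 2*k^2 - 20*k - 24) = k^5 - 2*k^4/3 - 209*k^3/9 - 446*k^2/9 - 188*k/9 + 40/3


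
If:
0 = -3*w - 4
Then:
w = -4/3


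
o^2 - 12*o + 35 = (o - 7)*(o - 5)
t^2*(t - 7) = t^3 - 7*t^2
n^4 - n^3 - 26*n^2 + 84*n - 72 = (n - 3)*(n - 2)^2*(n + 6)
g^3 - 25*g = g*(g - 5)*(g + 5)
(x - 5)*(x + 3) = x^2 - 2*x - 15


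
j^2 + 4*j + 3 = (j + 1)*(j + 3)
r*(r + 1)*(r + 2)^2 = r^4 + 5*r^3 + 8*r^2 + 4*r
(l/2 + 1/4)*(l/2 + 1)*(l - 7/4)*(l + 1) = l^4/4 + 7*l^3/16 - 21*l^2/32 - 41*l/32 - 7/16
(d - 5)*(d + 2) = d^2 - 3*d - 10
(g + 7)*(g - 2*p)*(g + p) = g^3 - g^2*p + 7*g^2 - 2*g*p^2 - 7*g*p - 14*p^2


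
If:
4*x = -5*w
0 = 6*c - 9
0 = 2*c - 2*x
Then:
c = 3/2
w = -6/5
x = 3/2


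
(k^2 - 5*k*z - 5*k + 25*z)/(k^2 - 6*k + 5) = (k - 5*z)/(k - 1)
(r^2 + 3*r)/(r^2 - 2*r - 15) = r/(r - 5)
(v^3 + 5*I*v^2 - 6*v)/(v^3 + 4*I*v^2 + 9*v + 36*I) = v*(v + 2*I)/(v^2 + I*v + 12)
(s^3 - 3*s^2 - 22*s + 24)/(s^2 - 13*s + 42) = (s^2 + 3*s - 4)/(s - 7)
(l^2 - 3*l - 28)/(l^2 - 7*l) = (l + 4)/l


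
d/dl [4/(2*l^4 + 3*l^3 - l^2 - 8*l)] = 4*(-8*l^3 - 9*l^2 + 2*l + 8)/(l^2*(2*l^3 + 3*l^2 - l - 8)^2)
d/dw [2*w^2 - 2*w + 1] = 4*w - 2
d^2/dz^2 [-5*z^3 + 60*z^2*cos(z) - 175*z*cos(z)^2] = -60*z^2*cos(z) - 240*z*sin(z) + 350*z*cos(2*z) - 30*z + 350*sin(2*z) + 120*cos(z)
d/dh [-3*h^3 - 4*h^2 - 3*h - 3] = -9*h^2 - 8*h - 3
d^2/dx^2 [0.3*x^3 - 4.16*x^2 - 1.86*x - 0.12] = 1.8*x - 8.32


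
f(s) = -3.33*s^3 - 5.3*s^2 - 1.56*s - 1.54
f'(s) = -9.99*s^2 - 10.6*s - 1.56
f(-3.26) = 62.59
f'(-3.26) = -73.17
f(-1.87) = 4.62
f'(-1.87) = -16.67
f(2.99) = -142.60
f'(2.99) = -122.57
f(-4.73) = 239.66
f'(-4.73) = -174.93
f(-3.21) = 59.00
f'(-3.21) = -70.47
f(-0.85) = -2.00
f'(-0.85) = 0.23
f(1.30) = -19.84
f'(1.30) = -32.22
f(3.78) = -263.02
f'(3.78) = -184.37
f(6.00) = -920.98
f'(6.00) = -424.80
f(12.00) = -6537.70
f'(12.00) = -1567.32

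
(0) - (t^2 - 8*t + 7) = -t^2 + 8*t - 7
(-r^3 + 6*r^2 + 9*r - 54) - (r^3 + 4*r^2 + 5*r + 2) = -2*r^3 + 2*r^2 + 4*r - 56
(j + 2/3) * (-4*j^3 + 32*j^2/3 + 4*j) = -4*j^4 + 8*j^3 + 100*j^2/9 + 8*j/3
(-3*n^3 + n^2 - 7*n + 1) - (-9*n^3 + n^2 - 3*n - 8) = 6*n^3 - 4*n + 9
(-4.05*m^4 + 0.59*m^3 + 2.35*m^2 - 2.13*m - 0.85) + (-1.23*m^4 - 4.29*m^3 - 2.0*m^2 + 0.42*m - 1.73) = -5.28*m^4 - 3.7*m^3 + 0.35*m^2 - 1.71*m - 2.58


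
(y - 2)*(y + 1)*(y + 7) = y^3 + 6*y^2 - 9*y - 14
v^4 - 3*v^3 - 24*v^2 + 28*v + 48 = (v - 6)*(v - 2)*(v + 1)*(v + 4)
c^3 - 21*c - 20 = (c - 5)*(c + 1)*(c + 4)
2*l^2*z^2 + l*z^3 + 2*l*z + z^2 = z*(2*l + z)*(l*z + 1)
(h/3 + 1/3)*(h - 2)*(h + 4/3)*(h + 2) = h^4/3 + 7*h^3/9 - 8*h^2/9 - 28*h/9 - 16/9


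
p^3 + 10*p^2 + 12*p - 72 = (p - 2)*(p + 6)^2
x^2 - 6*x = x*(x - 6)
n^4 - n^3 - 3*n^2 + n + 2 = (n - 2)*(n - 1)*(n + 1)^2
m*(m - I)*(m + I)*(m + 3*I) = m^4 + 3*I*m^3 + m^2 + 3*I*m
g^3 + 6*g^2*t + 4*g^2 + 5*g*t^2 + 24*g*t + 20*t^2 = (g + 4)*(g + t)*(g + 5*t)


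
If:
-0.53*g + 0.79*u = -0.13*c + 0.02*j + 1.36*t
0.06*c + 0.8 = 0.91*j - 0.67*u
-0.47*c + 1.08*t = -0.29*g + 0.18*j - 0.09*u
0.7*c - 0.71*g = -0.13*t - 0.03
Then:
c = 1.11576026850685*u - 0.35257365950145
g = 1.14224704229397*u - 0.292927879920636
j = 0.809830347374078*u + 0.855874264208696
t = 0.230486246722502*u + 0.0678674377489518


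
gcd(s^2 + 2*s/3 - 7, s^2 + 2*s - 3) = s + 3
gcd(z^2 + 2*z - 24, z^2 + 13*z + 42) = z + 6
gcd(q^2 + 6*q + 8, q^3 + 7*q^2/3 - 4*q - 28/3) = q + 2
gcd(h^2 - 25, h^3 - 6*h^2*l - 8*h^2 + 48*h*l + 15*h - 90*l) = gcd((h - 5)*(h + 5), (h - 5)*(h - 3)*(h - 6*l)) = h - 5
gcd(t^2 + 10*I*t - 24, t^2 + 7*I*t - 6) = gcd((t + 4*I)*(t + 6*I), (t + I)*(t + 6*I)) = t + 6*I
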